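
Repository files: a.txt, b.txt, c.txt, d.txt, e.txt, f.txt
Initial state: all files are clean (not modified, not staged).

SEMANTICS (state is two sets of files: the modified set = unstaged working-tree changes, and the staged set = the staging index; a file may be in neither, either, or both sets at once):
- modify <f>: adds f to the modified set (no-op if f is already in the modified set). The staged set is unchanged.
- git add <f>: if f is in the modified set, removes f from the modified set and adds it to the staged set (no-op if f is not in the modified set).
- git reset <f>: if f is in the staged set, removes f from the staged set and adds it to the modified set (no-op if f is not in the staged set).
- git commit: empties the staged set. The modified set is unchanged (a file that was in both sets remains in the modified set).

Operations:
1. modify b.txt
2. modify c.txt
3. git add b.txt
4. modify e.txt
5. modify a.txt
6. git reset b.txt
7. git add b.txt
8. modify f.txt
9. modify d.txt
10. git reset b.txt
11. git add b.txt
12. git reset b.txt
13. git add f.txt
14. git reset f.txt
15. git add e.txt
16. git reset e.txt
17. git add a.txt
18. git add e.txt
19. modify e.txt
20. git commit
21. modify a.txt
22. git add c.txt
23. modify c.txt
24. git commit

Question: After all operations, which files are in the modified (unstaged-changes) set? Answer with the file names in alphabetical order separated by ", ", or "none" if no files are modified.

After op 1 (modify b.txt): modified={b.txt} staged={none}
After op 2 (modify c.txt): modified={b.txt, c.txt} staged={none}
After op 3 (git add b.txt): modified={c.txt} staged={b.txt}
After op 4 (modify e.txt): modified={c.txt, e.txt} staged={b.txt}
After op 5 (modify a.txt): modified={a.txt, c.txt, e.txt} staged={b.txt}
After op 6 (git reset b.txt): modified={a.txt, b.txt, c.txt, e.txt} staged={none}
After op 7 (git add b.txt): modified={a.txt, c.txt, e.txt} staged={b.txt}
After op 8 (modify f.txt): modified={a.txt, c.txt, e.txt, f.txt} staged={b.txt}
After op 9 (modify d.txt): modified={a.txt, c.txt, d.txt, e.txt, f.txt} staged={b.txt}
After op 10 (git reset b.txt): modified={a.txt, b.txt, c.txt, d.txt, e.txt, f.txt} staged={none}
After op 11 (git add b.txt): modified={a.txt, c.txt, d.txt, e.txt, f.txt} staged={b.txt}
After op 12 (git reset b.txt): modified={a.txt, b.txt, c.txt, d.txt, e.txt, f.txt} staged={none}
After op 13 (git add f.txt): modified={a.txt, b.txt, c.txt, d.txt, e.txt} staged={f.txt}
After op 14 (git reset f.txt): modified={a.txt, b.txt, c.txt, d.txt, e.txt, f.txt} staged={none}
After op 15 (git add e.txt): modified={a.txt, b.txt, c.txt, d.txt, f.txt} staged={e.txt}
After op 16 (git reset e.txt): modified={a.txt, b.txt, c.txt, d.txt, e.txt, f.txt} staged={none}
After op 17 (git add a.txt): modified={b.txt, c.txt, d.txt, e.txt, f.txt} staged={a.txt}
After op 18 (git add e.txt): modified={b.txt, c.txt, d.txt, f.txt} staged={a.txt, e.txt}
After op 19 (modify e.txt): modified={b.txt, c.txt, d.txt, e.txt, f.txt} staged={a.txt, e.txt}
After op 20 (git commit): modified={b.txt, c.txt, d.txt, e.txt, f.txt} staged={none}
After op 21 (modify a.txt): modified={a.txt, b.txt, c.txt, d.txt, e.txt, f.txt} staged={none}
After op 22 (git add c.txt): modified={a.txt, b.txt, d.txt, e.txt, f.txt} staged={c.txt}
After op 23 (modify c.txt): modified={a.txt, b.txt, c.txt, d.txt, e.txt, f.txt} staged={c.txt}
After op 24 (git commit): modified={a.txt, b.txt, c.txt, d.txt, e.txt, f.txt} staged={none}

Answer: a.txt, b.txt, c.txt, d.txt, e.txt, f.txt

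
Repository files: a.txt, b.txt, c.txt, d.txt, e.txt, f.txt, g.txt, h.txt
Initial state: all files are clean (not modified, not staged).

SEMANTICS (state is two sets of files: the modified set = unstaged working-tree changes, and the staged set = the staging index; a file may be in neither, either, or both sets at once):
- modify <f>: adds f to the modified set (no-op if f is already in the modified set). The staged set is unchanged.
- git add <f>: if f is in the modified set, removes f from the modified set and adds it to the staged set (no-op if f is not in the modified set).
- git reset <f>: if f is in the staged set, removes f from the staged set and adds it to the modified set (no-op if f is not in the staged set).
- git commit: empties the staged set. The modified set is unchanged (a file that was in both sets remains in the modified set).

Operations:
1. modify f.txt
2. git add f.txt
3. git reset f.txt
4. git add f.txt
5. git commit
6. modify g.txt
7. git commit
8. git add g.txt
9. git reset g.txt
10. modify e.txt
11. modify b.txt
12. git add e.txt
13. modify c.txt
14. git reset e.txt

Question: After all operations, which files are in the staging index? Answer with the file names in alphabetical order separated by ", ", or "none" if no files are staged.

After op 1 (modify f.txt): modified={f.txt} staged={none}
After op 2 (git add f.txt): modified={none} staged={f.txt}
After op 3 (git reset f.txt): modified={f.txt} staged={none}
After op 4 (git add f.txt): modified={none} staged={f.txt}
After op 5 (git commit): modified={none} staged={none}
After op 6 (modify g.txt): modified={g.txt} staged={none}
After op 7 (git commit): modified={g.txt} staged={none}
After op 8 (git add g.txt): modified={none} staged={g.txt}
After op 9 (git reset g.txt): modified={g.txt} staged={none}
After op 10 (modify e.txt): modified={e.txt, g.txt} staged={none}
After op 11 (modify b.txt): modified={b.txt, e.txt, g.txt} staged={none}
After op 12 (git add e.txt): modified={b.txt, g.txt} staged={e.txt}
After op 13 (modify c.txt): modified={b.txt, c.txt, g.txt} staged={e.txt}
After op 14 (git reset e.txt): modified={b.txt, c.txt, e.txt, g.txt} staged={none}

Answer: none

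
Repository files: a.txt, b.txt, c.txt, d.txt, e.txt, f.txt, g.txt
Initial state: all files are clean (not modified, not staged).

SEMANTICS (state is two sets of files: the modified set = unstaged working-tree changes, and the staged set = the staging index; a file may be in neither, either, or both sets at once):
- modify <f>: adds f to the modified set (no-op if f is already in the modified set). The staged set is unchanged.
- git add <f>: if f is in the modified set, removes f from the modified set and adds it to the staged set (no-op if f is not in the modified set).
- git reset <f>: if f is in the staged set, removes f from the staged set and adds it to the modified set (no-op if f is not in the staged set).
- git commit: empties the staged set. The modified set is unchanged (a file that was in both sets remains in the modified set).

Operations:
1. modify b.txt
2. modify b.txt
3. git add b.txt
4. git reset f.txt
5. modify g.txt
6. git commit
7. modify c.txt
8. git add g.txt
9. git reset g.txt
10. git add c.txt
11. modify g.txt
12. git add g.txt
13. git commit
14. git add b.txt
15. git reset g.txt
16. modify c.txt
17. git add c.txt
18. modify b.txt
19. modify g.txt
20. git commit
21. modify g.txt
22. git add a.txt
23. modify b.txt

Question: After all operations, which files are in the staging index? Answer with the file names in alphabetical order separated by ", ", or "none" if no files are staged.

After op 1 (modify b.txt): modified={b.txt} staged={none}
After op 2 (modify b.txt): modified={b.txt} staged={none}
After op 3 (git add b.txt): modified={none} staged={b.txt}
After op 4 (git reset f.txt): modified={none} staged={b.txt}
After op 5 (modify g.txt): modified={g.txt} staged={b.txt}
After op 6 (git commit): modified={g.txt} staged={none}
After op 7 (modify c.txt): modified={c.txt, g.txt} staged={none}
After op 8 (git add g.txt): modified={c.txt} staged={g.txt}
After op 9 (git reset g.txt): modified={c.txt, g.txt} staged={none}
After op 10 (git add c.txt): modified={g.txt} staged={c.txt}
After op 11 (modify g.txt): modified={g.txt} staged={c.txt}
After op 12 (git add g.txt): modified={none} staged={c.txt, g.txt}
After op 13 (git commit): modified={none} staged={none}
After op 14 (git add b.txt): modified={none} staged={none}
After op 15 (git reset g.txt): modified={none} staged={none}
After op 16 (modify c.txt): modified={c.txt} staged={none}
After op 17 (git add c.txt): modified={none} staged={c.txt}
After op 18 (modify b.txt): modified={b.txt} staged={c.txt}
After op 19 (modify g.txt): modified={b.txt, g.txt} staged={c.txt}
After op 20 (git commit): modified={b.txt, g.txt} staged={none}
After op 21 (modify g.txt): modified={b.txt, g.txt} staged={none}
After op 22 (git add a.txt): modified={b.txt, g.txt} staged={none}
After op 23 (modify b.txt): modified={b.txt, g.txt} staged={none}

Answer: none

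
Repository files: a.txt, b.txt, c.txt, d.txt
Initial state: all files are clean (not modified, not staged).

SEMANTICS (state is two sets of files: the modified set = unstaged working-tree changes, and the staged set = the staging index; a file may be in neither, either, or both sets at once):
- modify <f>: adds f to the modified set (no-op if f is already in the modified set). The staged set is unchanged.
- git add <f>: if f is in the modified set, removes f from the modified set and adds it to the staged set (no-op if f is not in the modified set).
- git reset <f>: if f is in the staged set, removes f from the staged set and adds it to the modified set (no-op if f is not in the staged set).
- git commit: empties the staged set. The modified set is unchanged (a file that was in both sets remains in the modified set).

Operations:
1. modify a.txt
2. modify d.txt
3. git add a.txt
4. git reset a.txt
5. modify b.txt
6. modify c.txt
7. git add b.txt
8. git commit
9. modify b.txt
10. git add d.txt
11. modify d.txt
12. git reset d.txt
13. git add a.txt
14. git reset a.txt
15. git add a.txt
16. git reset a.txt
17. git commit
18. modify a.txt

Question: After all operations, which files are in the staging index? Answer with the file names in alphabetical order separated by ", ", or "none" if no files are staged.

Answer: none

Derivation:
After op 1 (modify a.txt): modified={a.txt} staged={none}
After op 2 (modify d.txt): modified={a.txt, d.txt} staged={none}
After op 3 (git add a.txt): modified={d.txt} staged={a.txt}
After op 4 (git reset a.txt): modified={a.txt, d.txt} staged={none}
After op 5 (modify b.txt): modified={a.txt, b.txt, d.txt} staged={none}
After op 6 (modify c.txt): modified={a.txt, b.txt, c.txt, d.txt} staged={none}
After op 7 (git add b.txt): modified={a.txt, c.txt, d.txt} staged={b.txt}
After op 8 (git commit): modified={a.txt, c.txt, d.txt} staged={none}
After op 9 (modify b.txt): modified={a.txt, b.txt, c.txt, d.txt} staged={none}
After op 10 (git add d.txt): modified={a.txt, b.txt, c.txt} staged={d.txt}
After op 11 (modify d.txt): modified={a.txt, b.txt, c.txt, d.txt} staged={d.txt}
After op 12 (git reset d.txt): modified={a.txt, b.txt, c.txt, d.txt} staged={none}
After op 13 (git add a.txt): modified={b.txt, c.txt, d.txt} staged={a.txt}
After op 14 (git reset a.txt): modified={a.txt, b.txt, c.txt, d.txt} staged={none}
After op 15 (git add a.txt): modified={b.txt, c.txt, d.txt} staged={a.txt}
After op 16 (git reset a.txt): modified={a.txt, b.txt, c.txt, d.txt} staged={none}
After op 17 (git commit): modified={a.txt, b.txt, c.txt, d.txt} staged={none}
After op 18 (modify a.txt): modified={a.txt, b.txt, c.txt, d.txt} staged={none}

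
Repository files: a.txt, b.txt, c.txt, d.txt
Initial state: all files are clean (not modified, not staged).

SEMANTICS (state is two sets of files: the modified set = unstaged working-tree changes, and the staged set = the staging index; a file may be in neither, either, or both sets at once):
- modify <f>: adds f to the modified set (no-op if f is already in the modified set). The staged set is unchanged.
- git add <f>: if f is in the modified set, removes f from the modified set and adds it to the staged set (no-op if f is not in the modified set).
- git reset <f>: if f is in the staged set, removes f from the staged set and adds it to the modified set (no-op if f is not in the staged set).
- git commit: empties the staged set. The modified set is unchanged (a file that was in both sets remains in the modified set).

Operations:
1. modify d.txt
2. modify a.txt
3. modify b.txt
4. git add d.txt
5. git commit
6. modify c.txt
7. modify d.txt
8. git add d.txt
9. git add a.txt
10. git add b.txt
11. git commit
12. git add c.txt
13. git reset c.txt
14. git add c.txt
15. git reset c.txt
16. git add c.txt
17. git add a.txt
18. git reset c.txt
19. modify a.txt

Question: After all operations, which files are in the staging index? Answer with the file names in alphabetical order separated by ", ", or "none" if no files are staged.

Answer: none

Derivation:
After op 1 (modify d.txt): modified={d.txt} staged={none}
After op 2 (modify a.txt): modified={a.txt, d.txt} staged={none}
After op 3 (modify b.txt): modified={a.txt, b.txt, d.txt} staged={none}
After op 4 (git add d.txt): modified={a.txt, b.txt} staged={d.txt}
After op 5 (git commit): modified={a.txt, b.txt} staged={none}
After op 6 (modify c.txt): modified={a.txt, b.txt, c.txt} staged={none}
After op 7 (modify d.txt): modified={a.txt, b.txt, c.txt, d.txt} staged={none}
After op 8 (git add d.txt): modified={a.txt, b.txt, c.txt} staged={d.txt}
After op 9 (git add a.txt): modified={b.txt, c.txt} staged={a.txt, d.txt}
After op 10 (git add b.txt): modified={c.txt} staged={a.txt, b.txt, d.txt}
After op 11 (git commit): modified={c.txt} staged={none}
After op 12 (git add c.txt): modified={none} staged={c.txt}
After op 13 (git reset c.txt): modified={c.txt} staged={none}
After op 14 (git add c.txt): modified={none} staged={c.txt}
After op 15 (git reset c.txt): modified={c.txt} staged={none}
After op 16 (git add c.txt): modified={none} staged={c.txt}
After op 17 (git add a.txt): modified={none} staged={c.txt}
After op 18 (git reset c.txt): modified={c.txt} staged={none}
After op 19 (modify a.txt): modified={a.txt, c.txt} staged={none}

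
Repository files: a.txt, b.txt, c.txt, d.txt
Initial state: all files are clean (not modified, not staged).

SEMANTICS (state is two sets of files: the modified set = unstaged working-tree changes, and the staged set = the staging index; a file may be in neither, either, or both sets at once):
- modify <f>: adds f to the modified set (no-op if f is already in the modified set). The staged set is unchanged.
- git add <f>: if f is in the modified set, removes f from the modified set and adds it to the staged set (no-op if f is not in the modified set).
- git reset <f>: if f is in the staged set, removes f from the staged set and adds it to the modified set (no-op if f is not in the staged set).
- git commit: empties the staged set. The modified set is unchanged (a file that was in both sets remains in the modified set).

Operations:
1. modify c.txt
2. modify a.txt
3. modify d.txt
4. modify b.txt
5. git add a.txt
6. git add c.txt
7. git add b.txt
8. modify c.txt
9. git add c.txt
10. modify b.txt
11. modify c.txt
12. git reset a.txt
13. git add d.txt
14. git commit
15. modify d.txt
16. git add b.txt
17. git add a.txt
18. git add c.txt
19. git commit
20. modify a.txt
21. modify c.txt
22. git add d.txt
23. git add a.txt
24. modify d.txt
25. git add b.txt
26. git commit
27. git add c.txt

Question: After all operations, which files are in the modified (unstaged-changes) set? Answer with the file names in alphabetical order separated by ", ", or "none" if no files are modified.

After op 1 (modify c.txt): modified={c.txt} staged={none}
After op 2 (modify a.txt): modified={a.txt, c.txt} staged={none}
After op 3 (modify d.txt): modified={a.txt, c.txt, d.txt} staged={none}
After op 4 (modify b.txt): modified={a.txt, b.txt, c.txt, d.txt} staged={none}
After op 5 (git add a.txt): modified={b.txt, c.txt, d.txt} staged={a.txt}
After op 6 (git add c.txt): modified={b.txt, d.txt} staged={a.txt, c.txt}
After op 7 (git add b.txt): modified={d.txt} staged={a.txt, b.txt, c.txt}
After op 8 (modify c.txt): modified={c.txt, d.txt} staged={a.txt, b.txt, c.txt}
After op 9 (git add c.txt): modified={d.txt} staged={a.txt, b.txt, c.txt}
After op 10 (modify b.txt): modified={b.txt, d.txt} staged={a.txt, b.txt, c.txt}
After op 11 (modify c.txt): modified={b.txt, c.txt, d.txt} staged={a.txt, b.txt, c.txt}
After op 12 (git reset a.txt): modified={a.txt, b.txt, c.txt, d.txt} staged={b.txt, c.txt}
After op 13 (git add d.txt): modified={a.txt, b.txt, c.txt} staged={b.txt, c.txt, d.txt}
After op 14 (git commit): modified={a.txt, b.txt, c.txt} staged={none}
After op 15 (modify d.txt): modified={a.txt, b.txt, c.txt, d.txt} staged={none}
After op 16 (git add b.txt): modified={a.txt, c.txt, d.txt} staged={b.txt}
After op 17 (git add a.txt): modified={c.txt, d.txt} staged={a.txt, b.txt}
After op 18 (git add c.txt): modified={d.txt} staged={a.txt, b.txt, c.txt}
After op 19 (git commit): modified={d.txt} staged={none}
After op 20 (modify a.txt): modified={a.txt, d.txt} staged={none}
After op 21 (modify c.txt): modified={a.txt, c.txt, d.txt} staged={none}
After op 22 (git add d.txt): modified={a.txt, c.txt} staged={d.txt}
After op 23 (git add a.txt): modified={c.txt} staged={a.txt, d.txt}
After op 24 (modify d.txt): modified={c.txt, d.txt} staged={a.txt, d.txt}
After op 25 (git add b.txt): modified={c.txt, d.txt} staged={a.txt, d.txt}
After op 26 (git commit): modified={c.txt, d.txt} staged={none}
After op 27 (git add c.txt): modified={d.txt} staged={c.txt}

Answer: d.txt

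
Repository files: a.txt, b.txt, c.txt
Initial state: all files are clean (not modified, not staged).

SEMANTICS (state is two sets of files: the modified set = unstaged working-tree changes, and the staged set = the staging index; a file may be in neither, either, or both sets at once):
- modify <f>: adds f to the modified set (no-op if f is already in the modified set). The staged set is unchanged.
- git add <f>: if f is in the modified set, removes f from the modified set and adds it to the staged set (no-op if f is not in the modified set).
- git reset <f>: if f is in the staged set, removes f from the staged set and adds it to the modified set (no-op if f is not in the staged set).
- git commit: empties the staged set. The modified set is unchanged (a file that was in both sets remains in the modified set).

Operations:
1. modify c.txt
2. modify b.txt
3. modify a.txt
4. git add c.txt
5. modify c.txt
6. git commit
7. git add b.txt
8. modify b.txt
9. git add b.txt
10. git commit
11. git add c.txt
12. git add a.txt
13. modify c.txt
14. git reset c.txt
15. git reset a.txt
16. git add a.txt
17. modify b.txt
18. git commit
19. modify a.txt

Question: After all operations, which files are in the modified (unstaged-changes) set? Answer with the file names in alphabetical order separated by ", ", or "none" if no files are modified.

After op 1 (modify c.txt): modified={c.txt} staged={none}
After op 2 (modify b.txt): modified={b.txt, c.txt} staged={none}
After op 3 (modify a.txt): modified={a.txt, b.txt, c.txt} staged={none}
After op 4 (git add c.txt): modified={a.txt, b.txt} staged={c.txt}
After op 5 (modify c.txt): modified={a.txt, b.txt, c.txt} staged={c.txt}
After op 6 (git commit): modified={a.txt, b.txt, c.txt} staged={none}
After op 7 (git add b.txt): modified={a.txt, c.txt} staged={b.txt}
After op 8 (modify b.txt): modified={a.txt, b.txt, c.txt} staged={b.txt}
After op 9 (git add b.txt): modified={a.txt, c.txt} staged={b.txt}
After op 10 (git commit): modified={a.txt, c.txt} staged={none}
After op 11 (git add c.txt): modified={a.txt} staged={c.txt}
After op 12 (git add a.txt): modified={none} staged={a.txt, c.txt}
After op 13 (modify c.txt): modified={c.txt} staged={a.txt, c.txt}
After op 14 (git reset c.txt): modified={c.txt} staged={a.txt}
After op 15 (git reset a.txt): modified={a.txt, c.txt} staged={none}
After op 16 (git add a.txt): modified={c.txt} staged={a.txt}
After op 17 (modify b.txt): modified={b.txt, c.txt} staged={a.txt}
After op 18 (git commit): modified={b.txt, c.txt} staged={none}
After op 19 (modify a.txt): modified={a.txt, b.txt, c.txt} staged={none}

Answer: a.txt, b.txt, c.txt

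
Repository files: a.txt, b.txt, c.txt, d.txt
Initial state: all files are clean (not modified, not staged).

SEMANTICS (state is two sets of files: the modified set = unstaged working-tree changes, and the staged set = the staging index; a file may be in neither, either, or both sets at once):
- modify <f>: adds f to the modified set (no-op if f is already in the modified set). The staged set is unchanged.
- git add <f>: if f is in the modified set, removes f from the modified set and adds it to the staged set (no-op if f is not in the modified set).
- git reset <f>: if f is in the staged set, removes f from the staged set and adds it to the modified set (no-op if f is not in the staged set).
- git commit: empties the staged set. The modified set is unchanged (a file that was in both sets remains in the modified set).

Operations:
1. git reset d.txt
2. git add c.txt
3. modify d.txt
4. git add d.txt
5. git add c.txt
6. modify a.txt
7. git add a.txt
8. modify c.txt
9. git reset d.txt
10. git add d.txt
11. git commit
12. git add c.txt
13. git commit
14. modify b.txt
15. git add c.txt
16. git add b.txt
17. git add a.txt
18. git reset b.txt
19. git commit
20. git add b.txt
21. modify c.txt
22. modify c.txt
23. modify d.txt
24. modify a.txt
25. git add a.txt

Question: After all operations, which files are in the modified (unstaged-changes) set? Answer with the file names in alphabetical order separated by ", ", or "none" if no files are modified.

Answer: c.txt, d.txt

Derivation:
After op 1 (git reset d.txt): modified={none} staged={none}
After op 2 (git add c.txt): modified={none} staged={none}
After op 3 (modify d.txt): modified={d.txt} staged={none}
After op 4 (git add d.txt): modified={none} staged={d.txt}
After op 5 (git add c.txt): modified={none} staged={d.txt}
After op 6 (modify a.txt): modified={a.txt} staged={d.txt}
After op 7 (git add a.txt): modified={none} staged={a.txt, d.txt}
After op 8 (modify c.txt): modified={c.txt} staged={a.txt, d.txt}
After op 9 (git reset d.txt): modified={c.txt, d.txt} staged={a.txt}
After op 10 (git add d.txt): modified={c.txt} staged={a.txt, d.txt}
After op 11 (git commit): modified={c.txt} staged={none}
After op 12 (git add c.txt): modified={none} staged={c.txt}
After op 13 (git commit): modified={none} staged={none}
After op 14 (modify b.txt): modified={b.txt} staged={none}
After op 15 (git add c.txt): modified={b.txt} staged={none}
After op 16 (git add b.txt): modified={none} staged={b.txt}
After op 17 (git add a.txt): modified={none} staged={b.txt}
After op 18 (git reset b.txt): modified={b.txt} staged={none}
After op 19 (git commit): modified={b.txt} staged={none}
After op 20 (git add b.txt): modified={none} staged={b.txt}
After op 21 (modify c.txt): modified={c.txt} staged={b.txt}
After op 22 (modify c.txt): modified={c.txt} staged={b.txt}
After op 23 (modify d.txt): modified={c.txt, d.txt} staged={b.txt}
After op 24 (modify a.txt): modified={a.txt, c.txt, d.txt} staged={b.txt}
After op 25 (git add a.txt): modified={c.txt, d.txt} staged={a.txt, b.txt}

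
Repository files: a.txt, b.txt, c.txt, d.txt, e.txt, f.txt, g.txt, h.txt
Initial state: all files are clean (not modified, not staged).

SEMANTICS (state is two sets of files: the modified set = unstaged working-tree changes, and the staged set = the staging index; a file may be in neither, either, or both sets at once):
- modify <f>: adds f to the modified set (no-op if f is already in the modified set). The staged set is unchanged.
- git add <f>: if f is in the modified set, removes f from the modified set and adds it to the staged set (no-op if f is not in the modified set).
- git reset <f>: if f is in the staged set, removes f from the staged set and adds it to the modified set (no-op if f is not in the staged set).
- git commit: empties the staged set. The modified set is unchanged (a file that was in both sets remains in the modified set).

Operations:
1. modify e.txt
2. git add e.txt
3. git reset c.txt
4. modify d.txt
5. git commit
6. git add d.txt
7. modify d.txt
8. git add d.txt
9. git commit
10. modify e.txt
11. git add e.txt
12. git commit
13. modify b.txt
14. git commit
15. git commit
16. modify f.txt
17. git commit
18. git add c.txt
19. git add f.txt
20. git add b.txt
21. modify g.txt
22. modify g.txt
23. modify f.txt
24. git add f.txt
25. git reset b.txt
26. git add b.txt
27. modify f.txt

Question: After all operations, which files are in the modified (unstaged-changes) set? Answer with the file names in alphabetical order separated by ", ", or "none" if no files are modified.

After op 1 (modify e.txt): modified={e.txt} staged={none}
After op 2 (git add e.txt): modified={none} staged={e.txt}
After op 3 (git reset c.txt): modified={none} staged={e.txt}
After op 4 (modify d.txt): modified={d.txt} staged={e.txt}
After op 5 (git commit): modified={d.txt} staged={none}
After op 6 (git add d.txt): modified={none} staged={d.txt}
After op 7 (modify d.txt): modified={d.txt} staged={d.txt}
After op 8 (git add d.txt): modified={none} staged={d.txt}
After op 9 (git commit): modified={none} staged={none}
After op 10 (modify e.txt): modified={e.txt} staged={none}
After op 11 (git add e.txt): modified={none} staged={e.txt}
After op 12 (git commit): modified={none} staged={none}
After op 13 (modify b.txt): modified={b.txt} staged={none}
After op 14 (git commit): modified={b.txt} staged={none}
After op 15 (git commit): modified={b.txt} staged={none}
After op 16 (modify f.txt): modified={b.txt, f.txt} staged={none}
After op 17 (git commit): modified={b.txt, f.txt} staged={none}
After op 18 (git add c.txt): modified={b.txt, f.txt} staged={none}
After op 19 (git add f.txt): modified={b.txt} staged={f.txt}
After op 20 (git add b.txt): modified={none} staged={b.txt, f.txt}
After op 21 (modify g.txt): modified={g.txt} staged={b.txt, f.txt}
After op 22 (modify g.txt): modified={g.txt} staged={b.txt, f.txt}
After op 23 (modify f.txt): modified={f.txt, g.txt} staged={b.txt, f.txt}
After op 24 (git add f.txt): modified={g.txt} staged={b.txt, f.txt}
After op 25 (git reset b.txt): modified={b.txt, g.txt} staged={f.txt}
After op 26 (git add b.txt): modified={g.txt} staged={b.txt, f.txt}
After op 27 (modify f.txt): modified={f.txt, g.txt} staged={b.txt, f.txt}

Answer: f.txt, g.txt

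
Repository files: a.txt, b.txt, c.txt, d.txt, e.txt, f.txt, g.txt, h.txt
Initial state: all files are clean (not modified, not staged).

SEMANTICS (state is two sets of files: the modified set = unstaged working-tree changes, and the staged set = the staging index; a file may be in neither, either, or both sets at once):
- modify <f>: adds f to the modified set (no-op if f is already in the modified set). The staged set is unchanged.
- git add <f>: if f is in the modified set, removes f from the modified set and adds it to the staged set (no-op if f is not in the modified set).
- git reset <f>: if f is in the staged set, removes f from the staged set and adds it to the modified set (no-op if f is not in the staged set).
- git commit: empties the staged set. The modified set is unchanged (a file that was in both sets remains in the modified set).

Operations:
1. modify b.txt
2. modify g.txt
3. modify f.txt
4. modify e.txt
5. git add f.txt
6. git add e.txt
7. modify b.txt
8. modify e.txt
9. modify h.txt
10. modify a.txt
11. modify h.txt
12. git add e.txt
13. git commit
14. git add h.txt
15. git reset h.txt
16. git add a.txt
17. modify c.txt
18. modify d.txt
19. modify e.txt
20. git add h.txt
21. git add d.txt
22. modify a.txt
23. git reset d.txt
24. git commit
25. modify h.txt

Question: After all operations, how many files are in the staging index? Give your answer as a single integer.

Answer: 0

Derivation:
After op 1 (modify b.txt): modified={b.txt} staged={none}
After op 2 (modify g.txt): modified={b.txt, g.txt} staged={none}
After op 3 (modify f.txt): modified={b.txt, f.txt, g.txt} staged={none}
After op 4 (modify e.txt): modified={b.txt, e.txt, f.txt, g.txt} staged={none}
After op 5 (git add f.txt): modified={b.txt, e.txt, g.txt} staged={f.txt}
After op 6 (git add e.txt): modified={b.txt, g.txt} staged={e.txt, f.txt}
After op 7 (modify b.txt): modified={b.txt, g.txt} staged={e.txt, f.txt}
After op 8 (modify e.txt): modified={b.txt, e.txt, g.txt} staged={e.txt, f.txt}
After op 9 (modify h.txt): modified={b.txt, e.txt, g.txt, h.txt} staged={e.txt, f.txt}
After op 10 (modify a.txt): modified={a.txt, b.txt, e.txt, g.txt, h.txt} staged={e.txt, f.txt}
After op 11 (modify h.txt): modified={a.txt, b.txt, e.txt, g.txt, h.txt} staged={e.txt, f.txt}
After op 12 (git add e.txt): modified={a.txt, b.txt, g.txt, h.txt} staged={e.txt, f.txt}
After op 13 (git commit): modified={a.txt, b.txt, g.txt, h.txt} staged={none}
After op 14 (git add h.txt): modified={a.txt, b.txt, g.txt} staged={h.txt}
After op 15 (git reset h.txt): modified={a.txt, b.txt, g.txt, h.txt} staged={none}
After op 16 (git add a.txt): modified={b.txt, g.txt, h.txt} staged={a.txt}
After op 17 (modify c.txt): modified={b.txt, c.txt, g.txt, h.txt} staged={a.txt}
After op 18 (modify d.txt): modified={b.txt, c.txt, d.txt, g.txt, h.txt} staged={a.txt}
After op 19 (modify e.txt): modified={b.txt, c.txt, d.txt, e.txt, g.txt, h.txt} staged={a.txt}
After op 20 (git add h.txt): modified={b.txt, c.txt, d.txt, e.txt, g.txt} staged={a.txt, h.txt}
After op 21 (git add d.txt): modified={b.txt, c.txt, e.txt, g.txt} staged={a.txt, d.txt, h.txt}
After op 22 (modify a.txt): modified={a.txt, b.txt, c.txt, e.txt, g.txt} staged={a.txt, d.txt, h.txt}
After op 23 (git reset d.txt): modified={a.txt, b.txt, c.txt, d.txt, e.txt, g.txt} staged={a.txt, h.txt}
After op 24 (git commit): modified={a.txt, b.txt, c.txt, d.txt, e.txt, g.txt} staged={none}
After op 25 (modify h.txt): modified={a.txt, b.txt, c.txt, d.txt, e.txt, g.txt, h.txt} staged={none}
Final staged set: {none} -> count=0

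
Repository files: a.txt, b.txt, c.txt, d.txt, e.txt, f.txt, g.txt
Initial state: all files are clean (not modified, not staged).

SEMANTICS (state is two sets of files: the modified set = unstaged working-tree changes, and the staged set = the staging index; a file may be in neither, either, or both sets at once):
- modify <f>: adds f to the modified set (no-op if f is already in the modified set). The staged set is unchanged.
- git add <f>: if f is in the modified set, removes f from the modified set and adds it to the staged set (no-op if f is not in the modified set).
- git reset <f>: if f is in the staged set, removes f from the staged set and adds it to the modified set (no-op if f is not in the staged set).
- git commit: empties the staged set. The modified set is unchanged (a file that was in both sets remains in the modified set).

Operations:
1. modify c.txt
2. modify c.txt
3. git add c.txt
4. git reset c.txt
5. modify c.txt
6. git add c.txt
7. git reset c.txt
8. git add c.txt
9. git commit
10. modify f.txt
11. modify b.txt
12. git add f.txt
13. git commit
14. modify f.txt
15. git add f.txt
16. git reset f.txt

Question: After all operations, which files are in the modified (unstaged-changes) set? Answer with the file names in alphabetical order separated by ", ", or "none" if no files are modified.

After op 1 (modify c.txt): modified={c.txt} staged={none}
After op 2 (modify c.txt): modified={c.txt} staged={none}
After op 3 (git add c.txt): modified={none} staged={c.txt}
After op 4 (git reset c.txt): modified={c.txt} staged={none}
After op 5 (modify c.txt): modified={c.txt} staged={none}
After op 6 (git add c.txt): modified={none} staged={c.txt}
After op 7 (git reset c.txt): modified={c.txt} staged={none}
After op 8 (git add c.txt): modified={none} staged={c.txt}
After op 9 (git commit): modified={none} staged={none}
After op 10 (modify f.txt): modified={f.txt} staged={none}
After op 11 (modify b.txt): modified={b.txt, f.txt} staged={none}
After op 12 (git add f.txt): modified={b.txt} staged={f.txt}
After op 13 (git commit): modified={b.txt} staged={none}
After op 14 (modify f.txt): modified={b.txt, f.txt} staged={none}
After op 15 (git add f.txt): modified={b.txt} staged={f.txt}
After op 16 (git reset f.txt): modified={b.txt, f.txt} staged={none}

Answer: b.txt, f.txt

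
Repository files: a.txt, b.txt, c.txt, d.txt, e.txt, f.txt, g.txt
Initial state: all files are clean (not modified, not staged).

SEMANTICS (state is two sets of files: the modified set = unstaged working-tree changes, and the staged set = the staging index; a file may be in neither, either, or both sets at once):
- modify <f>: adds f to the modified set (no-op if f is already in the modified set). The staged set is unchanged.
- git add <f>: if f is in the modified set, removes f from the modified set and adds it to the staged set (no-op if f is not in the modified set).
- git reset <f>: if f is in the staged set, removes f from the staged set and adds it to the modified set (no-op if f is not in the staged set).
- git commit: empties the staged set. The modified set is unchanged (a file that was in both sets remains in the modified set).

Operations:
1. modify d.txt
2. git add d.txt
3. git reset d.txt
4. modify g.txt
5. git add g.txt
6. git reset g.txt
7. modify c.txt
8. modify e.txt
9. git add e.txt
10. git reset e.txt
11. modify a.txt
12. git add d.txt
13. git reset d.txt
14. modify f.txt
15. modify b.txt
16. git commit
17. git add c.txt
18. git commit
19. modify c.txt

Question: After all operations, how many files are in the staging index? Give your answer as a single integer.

Answer: 0

Derivation:
After op 1 (modify d.txt): modified={d.txt} staged={none}
After op 2 (git add d.txt): modified={none} staged={d.txt}
After op 3 (git reset d.txt): modified={d.txt} staged={none}
After op 4 (modify g.txt): modified={d.txt, g.txt} staged={none}
After op 5 (git add g.txt): modified={d.txt} staged={g.txt}
After op 6 (git reset g.txt): modified={d.txt, g.txt} staged={none}
After op 7 (modify c.txt): modified={c.txt, d.txt, g.txt} staged={none}
After op 8 (modify e.txt): modified={c.txt, d.txt, e.txt, g.txt} staged={none}
After op 9 (git add e.txt): modified={c.txt, d.txt, g.txt} staged={e.txt}
After op 10 (git reset e.txt): modified={c.txt, d.txt, e.txt, g.txt} staged={none}
After op 11 (modify a.txt): modified={a.txt, c.txt, d.txt, e.txt, g.txt} staged={none}
After op 12 (git add d.txt): modified={a.txt, c.txt, e.txt, g.txt} staged={d.txt}
After op 13 (git reset d.txt): modified={a.txt, c.txt, d.txt, e.txt, g.txt} staged={none}
After op 14 (modify f.txt): modified={a.txt, c.txt, d.txt, e.txt, f.txt, g.txt} staged={none}
After op 15 (modify b.txt): modified={a.txt, b.txt, c.txt, d.txt, e.txt, f.txt, g.txt} staged={none}
After op 16 (git commit): modified={a.txt, b.txt, c.txt, d.txt, e.txt, f.txt, g.txt} staged={none}
After op 17 (git add c.txt): modified={a.txt, b.txt, d.txt, e.txt, f.txt, g.txt} staged={c.txt}
After op 18 (git commit): modified={a.txt, b.txt, d.txt, e.txt, f.txt, g.txt} staged={none}
After op 19 (modify c.txt): modified={a.txt, b.txt, c.txt, d.txt, e.txt, f.txt, g.txt} staged={none}
Final staged set: {none} -> count=0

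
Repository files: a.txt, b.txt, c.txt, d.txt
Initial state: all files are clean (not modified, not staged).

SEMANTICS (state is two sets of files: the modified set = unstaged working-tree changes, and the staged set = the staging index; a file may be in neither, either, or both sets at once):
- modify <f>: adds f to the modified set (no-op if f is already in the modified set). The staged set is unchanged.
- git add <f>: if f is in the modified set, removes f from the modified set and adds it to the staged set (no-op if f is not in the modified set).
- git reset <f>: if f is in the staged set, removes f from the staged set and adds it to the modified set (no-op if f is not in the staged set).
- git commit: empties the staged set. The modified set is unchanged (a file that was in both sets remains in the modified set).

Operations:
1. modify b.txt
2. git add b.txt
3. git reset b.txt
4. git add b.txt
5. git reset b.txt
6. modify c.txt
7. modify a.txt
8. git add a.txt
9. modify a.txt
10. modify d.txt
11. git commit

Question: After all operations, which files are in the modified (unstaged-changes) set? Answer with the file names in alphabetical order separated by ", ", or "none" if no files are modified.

After op 1 (modify b.txt): modified={b.txt} staged={none}
After op 2 (git add b.txt): modified={none} staged={b.txt}
After op 3 (git reset b.txt): modified={b.txt} staged={none}
After op 4 (git add b.txt): modified={none} staged={b.txt}
After op 5 (git reset b.txt): modified={b.txt} staged={none}
After op 6 (modify c.txt): modified={b.txt, c.txt} staged={none}
After op 7 (modify a.txt): modified={a.txt, b.txt, c.txt} staged={none}
After op 8 (git add a.txt): modified={b.txt, c.txt} staged={a.txt}
After op 9 (modify a.txt): modified={a.txt, b.txt, c.txt} staged={a.txt}
After op 10 (modify d.txt): modified={a.txt, b.txt, c.txt, d.txt} staged={a.txt}
After op 11 (git commit): modified={a.txt, b.txt, c.txt, d.txt} staged={none}

Answer: a.txt, b.txt, c.txt, d.txt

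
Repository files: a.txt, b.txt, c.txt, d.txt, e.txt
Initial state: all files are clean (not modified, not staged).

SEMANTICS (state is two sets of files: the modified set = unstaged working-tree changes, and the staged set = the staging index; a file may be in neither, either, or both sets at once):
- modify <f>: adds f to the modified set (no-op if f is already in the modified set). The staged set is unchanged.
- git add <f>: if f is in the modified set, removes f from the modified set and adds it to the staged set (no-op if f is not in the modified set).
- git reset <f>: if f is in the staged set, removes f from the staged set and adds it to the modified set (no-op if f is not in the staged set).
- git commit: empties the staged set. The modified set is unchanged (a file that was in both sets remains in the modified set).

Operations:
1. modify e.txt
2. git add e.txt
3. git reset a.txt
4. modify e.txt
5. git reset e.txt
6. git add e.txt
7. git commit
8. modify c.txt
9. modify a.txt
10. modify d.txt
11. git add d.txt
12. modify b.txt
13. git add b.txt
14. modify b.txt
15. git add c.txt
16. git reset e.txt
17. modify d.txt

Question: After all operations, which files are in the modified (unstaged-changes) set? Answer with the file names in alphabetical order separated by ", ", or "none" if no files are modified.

Answer: a.txt, b.txt, d.txt

Derivation:
After op 1 (modify e.txt): modified={e.txt} staged={none}
After op 2 (git add e.txt): modified={none} staged={e.txt}
After op 3 (git reset a.txt): modified={none} staged={e.txt}
After op 4 (modify e.txt): modified={e.txt} staged={e.txt}
After op 5 (git reset e.txt): modified={e.txt} staged={none}
After op 6 (git add e.txt): modified={none} staged={e.txt}
After op 7 (git commit): modified={none} staged={none}
After op 8 (modify c.txt): modified={c.txt} staged={none}
After op 9 (modify a.txt): modified={a.txt, c.txt} staged={none}
After op 10 (modify d.txt): modified={a.txt, c.txt, d.txt} staged={none}
After op 11 (git add d.txt): modified={a.txt, c.txt} staged={d.txt}
After op 12 (modify b.txt): modified={a.txt, b.txt, c.txt} staged={d.txt}
After op 13 (git add b.txt): modified={a.txt, c.txt} staged={b.txt, d.txt}
After op 14 (modify b.txt): modified={a.txt, b.txt, c.txt} staged={b.txt, d.txt}
After op 15 (git add c.txt): modified={a.txt, b.txt} staged={b.txt, c.txt, d.txt}
After op 16 (git reset e.txt): modified={a.txt, b.txt} staged={b.txt, c.txt, d.txt}
After op 17 (modify d.txt): modified={a.txt, b.txt, d.txt} staged={b.txt, c.txt, d.txt}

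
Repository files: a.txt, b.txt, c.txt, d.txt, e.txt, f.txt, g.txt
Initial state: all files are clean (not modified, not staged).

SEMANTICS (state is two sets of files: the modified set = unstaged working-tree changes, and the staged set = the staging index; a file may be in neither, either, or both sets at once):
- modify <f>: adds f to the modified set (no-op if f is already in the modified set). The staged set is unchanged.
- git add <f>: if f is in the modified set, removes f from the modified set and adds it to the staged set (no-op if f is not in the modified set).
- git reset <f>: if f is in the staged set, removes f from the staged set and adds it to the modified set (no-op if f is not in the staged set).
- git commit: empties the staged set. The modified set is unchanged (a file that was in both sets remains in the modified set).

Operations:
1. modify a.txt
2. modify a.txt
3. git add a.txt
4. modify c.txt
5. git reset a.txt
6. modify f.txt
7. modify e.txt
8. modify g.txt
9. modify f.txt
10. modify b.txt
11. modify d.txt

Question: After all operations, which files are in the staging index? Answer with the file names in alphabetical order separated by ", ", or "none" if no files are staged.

Answer: none

Derivation:
After op 1 (modify a.txt): modified={a.txt} staged={none}
After op 2 (modify a.txt): modified={a.txt} staged={none}
After op 3 (git add a.txt): modified={none} staged={a.txt}
After op 4 (modify c.txt): modified={c.txt} staged={a.txt}
After op 5 (git reset a.txt): modified={a.txt, c.txt} staged={none}
After op 6 (modify f.txt): modified={a.txt, c.txt, f.txt} staged={none}
After op 7 (modify e.txt): modified={a.txt, c.txt, e.txt, f.txt} staged={none}
After op 8 (modify g.txt): modified={a.txt, c.txt, e.txt, f.txt, g.txt} staged={none}
After op 9 (modify f.txt): modified={a.txt, c.txt, e.txt, f.txt, g.txt} staged={none}
After op 10 (modify b.txt): modified={a.txt, b.txt, c.txt, e.txt, f.txt, g.txt} staged={none}
After op 11 (modify d.txt): modified={a.txt, b.txt, c.txt, d.txt, e.txt, f.txt, g.txt} staged={none}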